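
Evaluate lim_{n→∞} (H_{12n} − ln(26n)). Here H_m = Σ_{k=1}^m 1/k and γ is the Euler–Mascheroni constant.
lim = ln(6/13) + γ

By Euler-Maclaurin, H_m = ln m + γ + O(1/m). So
  H_{12n} − ln(26n) = ln(12n) + γ − ln(26n) + O(1/n)
                       = ln(12/26) + γ + O(1/n).
Hence the limit is ln(12/26) + γ (= ln(6/13)).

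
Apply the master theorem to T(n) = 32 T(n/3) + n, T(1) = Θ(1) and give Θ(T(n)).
T(n) = Θ(n^(log_3 32))

Master theorem: compare f(n) = n to n^(log_3 32) where log_3 32 ≈ 3.155. Since 1 < log_3 32, we have f(n) = O(n^(log_3 32 − ε)) for some ε > 0 — Case 1. Hence T(n) = Θ(n^(log_3 32)).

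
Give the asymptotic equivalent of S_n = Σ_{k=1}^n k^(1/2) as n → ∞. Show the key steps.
S_n ~ (2/3) · n^(3/2)

Integral comparison: Σ_{k=1}^n k^(1/2) = ∫_0^n x^(1/2) dx + O(n^(1/2)). The integral is n^(1 + 1/2) / (1 + 1/2) = n^((1+2)/2) / ((1+2)/2) = (2/3) · n^(3/2).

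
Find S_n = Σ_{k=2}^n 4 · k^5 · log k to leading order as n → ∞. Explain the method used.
S_n ~ 2 · n^6 log n / 3 − n^6 / 9

By integral comparison, S_n = ∫_1^n 4 · x^5 · log x dx + O(n^5 · log n). For the integral, ∫ x^5 log x dx = n^6 log n / 6 − n^6/36 (integration by parts). Hence S_n ~ 2 · n^6 log n / 3 − n^6 / 9.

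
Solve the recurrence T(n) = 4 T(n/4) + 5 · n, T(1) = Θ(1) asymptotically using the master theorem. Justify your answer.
T(n) = Θ(n log n)

log_4 4 = 1, and f(n) = 5 · n = Θ(n^(log_4 4)). This is Case 2 of the master theorem: T(n) = Θ(f(n) · log n) = Θ(n log n).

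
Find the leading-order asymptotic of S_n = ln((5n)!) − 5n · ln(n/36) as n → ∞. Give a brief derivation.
S_n ~ 5n · (ln 180 − 1) + O(ln n)

Stirling: ln((5n)!) = 5n ln(5n) − 5n + O(ln n).
  S_n = 5n ln(5n) − 5n − 5n ln(n/36) + O(ln n)
      = 5n ln(5n) − 5n ln n + 5n ln 36 − 5n + O(ln n)
      = 5n ln 5 + 5n ln 36 − 5n + O(ln n)
      = 5n (ln 180 − 1) + O(ln n).
Numerically ln(180) − 1 ≈ 4.1930.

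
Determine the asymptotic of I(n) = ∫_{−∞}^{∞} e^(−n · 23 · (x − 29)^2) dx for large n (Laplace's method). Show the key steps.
I(n) = sqrt(π/(23n))

Here φ(x) = 23 · (x − 29)^2 has its unique minimum at x* = 29 with φ(x*) = 0 and φ''(x*) = 46. Laplace's method gives
  I(n) ~ e^(−n φ(x*)) · sqrt(2π / (n · φ''(x*))) = sqrt(2π / (46n)) = sqrt(π/(23n)).
This is exact: substituting u = (x − 29)·sqrt(23n) gives I(n) = (1/sqrt(23n)) ∫_{−∞}^{∞} e^(−u^2) du = sqrt(π/(23n)).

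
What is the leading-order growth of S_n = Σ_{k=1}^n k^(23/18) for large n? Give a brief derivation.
S_n ~ (18/41) · n^(41/18)

Integral comparison: Σ_{k=1}^n k^(23/18) = ∫_0^n x^(23/18) dx + O(n^(23/18)). The integral is n^(1 + 23/18) / (1 + 23/18) = n^((23+18)/18) / ((23+18)/18) = (18/41) · n^(41/18).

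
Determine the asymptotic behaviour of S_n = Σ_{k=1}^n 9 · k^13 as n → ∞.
S_n ~ 9 · n^14 / 14

By integral comparison (Euler-Maclaurin), Σ_{k=1}^n 9 · k^13 = 9 · ∫_0^n x^13 dx + O(n^13) = 9 · n^14/14 + O(n^13). (Equivalently, Faulhaber's formula gives the same leading term.)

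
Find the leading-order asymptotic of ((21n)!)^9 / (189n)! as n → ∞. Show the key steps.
((21n)!)^9/(189n)! ~ ((2π·21n)^(8/2) / 3) · 9^(−9·21n)  →  0

Write N = 21n. Stirling: N! ~ sqrt(2π N)(N/e)^N and (9N)! ~ sqrt(2π·9N)·(9N/e)^(9N).
  (N!)^9/(9N)! ~ (2π N)^(9/2) (N/e)^(9N) / [sqrt(2π·9N) (9N/e)^(9N)]
     = (2π N)^(9/2) / sqrt(2π·9N) · (N/(9N))^(9N)
     = (2π N)^((9−1)/2) / 3 · 9^(−9N).
Since 9^9 > 1, the factor 9^(−9N) decays exponentially, so the ratio → 0. Substituting N = 21n gives the stated form.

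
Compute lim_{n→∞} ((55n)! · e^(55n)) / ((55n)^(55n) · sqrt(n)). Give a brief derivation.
lim = sqrt(2π·55)

Stirling: (55n)! ~ sqrt(2π·55n) · (55n/e)^(55n). Hence
  (55n)! · e^(55n) / (55n)^(55n) ~ sqrt(2π·55n).
Dividing by sqrt(n): sqrt(2π·55n) / sqrt(n) = sqrt(2π·55) · n^((1−1)/2), so the limit is sqrt(2π·55).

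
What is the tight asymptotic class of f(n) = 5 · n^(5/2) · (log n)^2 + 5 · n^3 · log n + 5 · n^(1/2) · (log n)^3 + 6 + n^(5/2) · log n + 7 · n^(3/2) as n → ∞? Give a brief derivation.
f(n) ∈ Θ(n^3 · log n)

Compare the terms by growth order. For large n, n^a · (log n)^b dominates n^a' · (log n)^b' iff a > a', or (a = a' and b > b'). Ranking the 6 terms shows the dominant one is 5 · n^3 · log n. Hence f(n) ∈ Θ(n^3 · log n).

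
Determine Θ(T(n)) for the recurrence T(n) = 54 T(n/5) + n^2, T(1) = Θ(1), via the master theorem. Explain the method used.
T(n) = Θ(n^(log_5 54))

Master theorem: compare f(n) = n^2 to n^(log_5 54) where log_5 54 ≈ 2.478. Since 2 < log_5 54, we have f(n) = O(n^(log_5 54 − ε)) for some ε > 0 — Case 1. Hence T(n) = Θ(n^(log_5 54)).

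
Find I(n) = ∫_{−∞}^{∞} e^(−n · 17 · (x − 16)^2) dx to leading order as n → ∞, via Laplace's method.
I(n) = sqrt(π/(17n))

Here φ(x) = 17 · (x − 16)^2 has its unique minimum at x* = 16 with φ(x*) = 0 and φ''(x*) = 34. Laplace's method gives
  I(n) ~ e^(−n φ(x*)) · sqrt(2π / (n · φ''(x*))) = sqrt(2π / (34n)) = sqrt(π/(17n)).
This is exact: substituting u = (x − 16)·sqrt(17n) gives I(n) = (1/sqrt(17n)) ∫_{−∞}^{∞} e^(−u^2) du = sqrt(π/(17n)).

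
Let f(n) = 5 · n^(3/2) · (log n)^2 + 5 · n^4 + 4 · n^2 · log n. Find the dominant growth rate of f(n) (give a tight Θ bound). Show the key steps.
f(n) ∈ Θ(n^4)

Compare the terms by growth order. For large n, n^a · (log n)^b dominates n^a' · (log n)^b' iff a > a', or (a = a' and b > b'). Ranking the 3 terms shows the dominant one is 5 · n^4. Hence f(n) ∈ Θ(n^4).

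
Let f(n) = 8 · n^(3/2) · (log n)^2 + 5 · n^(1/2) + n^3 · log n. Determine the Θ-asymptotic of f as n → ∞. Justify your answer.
f(n) ∈ Θ(n^3 · log n)

Compare the terms by growth order. For large n, n^a · (log n)^b dominates n^a' · (log n)^b' iff a > a', or (a = a' and b > b'). Ranking the 3 terms shows the dominant one is n^3 · log n. Hence f(n) ∈ Θ(n^3 · log n).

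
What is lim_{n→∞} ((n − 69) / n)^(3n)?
lim = e^(−207)

Rewrite as (1 − 69/n)^(3n). By the standard limit (1 + x/n)^n → e^x, we have (1 − 69/n)^n → e^(−69), and raising to the 3rd power gives e^(−207).
More precisely, ln[(1 − 69/n)^(3n)] = 3n · ln(1 − 69/n) = 3n · (-69/n + O(1/n^2)) = -207 + O(1/n) → -207.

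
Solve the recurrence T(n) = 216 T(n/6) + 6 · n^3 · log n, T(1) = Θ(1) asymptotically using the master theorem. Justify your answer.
T(n) = Θ(n^3 · (log n)^2)

Here log_6 216 = 3 and f(n) = 6 · n^3 · log n = Θ(n^(log_6 216) · (log n)^1). This is the extended Case 2 of the master theorem (f matches the critical exponent up to log factors), giving T(n) = Θ(n^(log_6 216) · (log n)^(1+1)) = Θ(n^3 · (log n)^2).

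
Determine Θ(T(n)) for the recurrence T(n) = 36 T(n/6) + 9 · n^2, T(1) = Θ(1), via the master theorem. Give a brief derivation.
T(n) = Θ(n^2 log n)

log_6 36 = 2, and f(n) = 9 · n^2 = Θ(n^(log_6 36)). This is Case 2 of the master theorem: T(n) = Θ(f(n) · log n) = Θ(n^2 log n).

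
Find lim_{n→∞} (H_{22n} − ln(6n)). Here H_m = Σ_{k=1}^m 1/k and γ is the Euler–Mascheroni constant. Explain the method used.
lim = ln(11/3) + γ

By Euler-Maclaurin, H_m = ln m + γ + O(1/m). So
  H_{22n} − ln(6n) = ln(22n) + γ − ln(6n) + O(1/n)
                       = ln(22/6) + γ + O(1/n).
Hence the limit is ln(22/6) + γ (= ln(11/3)).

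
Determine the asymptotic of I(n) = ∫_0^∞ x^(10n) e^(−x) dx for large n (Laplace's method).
I(n) ~ sqrt(2π·10n) · (10n/e)^(10n)

Write the integrand as exp(10n ln x − x) and set f(x) = 10n ln x − x. Then f'(x) = 10n/x − 1 = 0 at x* = 10n, and f''(x*) = −10n/x*^2 = −1/(10n). Laplace's method (interior maximum) gives
  I(n) ~ e^(f(x*)) · sqrt(2π / |f''(x*)|)
        = exp(10n ln(10n) − 10n) · sqrt(2π · 10n)
        = (10n)^(10n) e^(−10n) · sqrt(2π·10n)
        = sqrt(2π·10n) · (10n/e)^(10n).
This matches Γ(10n+1) with Stirling applied to Γ.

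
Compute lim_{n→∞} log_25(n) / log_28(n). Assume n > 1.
lim = ln(28) / ln(25) = log_25(28)

Change of base: log_25(n) = ln n / ln 25 and log_28(n) = ln n / ln 28. The ratio is (ln n / ln 25) · (ln 28 / ln n) = ln 28 / ln 25, a constant independent of n. So the limit is ln 28 / ln 25 = log_25(28).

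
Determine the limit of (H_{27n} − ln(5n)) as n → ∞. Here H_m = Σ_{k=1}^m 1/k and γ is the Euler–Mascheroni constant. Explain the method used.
lim = ln(27/5) + γ

By Euler-Maclaurin, H_m = ln m + γ + O(1/m). So
  H_{27n} − ln(5n) = ln(27n) + γ − ln(5n) + O(1/n)
                       = ln(27/5) + γ + O(1/n).
Hence the limit is ln(27/5) + γ.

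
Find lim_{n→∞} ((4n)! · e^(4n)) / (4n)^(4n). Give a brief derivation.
lim = ∞

Stirling: (4n)! ~ sqrt(2π·4n) · (4n/e)^(4n). Hence
  (4n)! · e^(4n) / (4n)^(4n) ~ sqrt(2π·4n) = sqrt(2π·4) · sqrt(n) → ∞.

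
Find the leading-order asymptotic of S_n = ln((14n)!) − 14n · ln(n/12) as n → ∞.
S_n ~ 14n · (ln 168 − 1) + O(ln n)

Stirling: ln((14n)!) = 14n ln(14n) − 14n + O(ln n).
  S_n = 14n ln(14n) − 14n − 14n ln(n/12) + O(ln n)
      = 14n ln(14n) − 14n ln n + 14n ln 12 − 14n + O(ln n)
      = 14n ln 14 + 14n ln 12 − 14n + O(ln n)
      = 14n (ln 168 − 1) + O(ln n).
Numerically ln(168) − 1 ≈ 4.1240.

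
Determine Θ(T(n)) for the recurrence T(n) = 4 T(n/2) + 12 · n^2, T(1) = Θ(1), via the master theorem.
T(n) = Θ(n^2 log n)

log_2 4 = 2, and f(n) = 12 · n^2 = Θ(n^(log_2 4)). This is Case 2 of the master theorem: T(n) = Θ(f(n) · log n) = Θ(n^2 log n).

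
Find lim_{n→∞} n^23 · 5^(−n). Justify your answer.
lim = 0

Exponentials with base > 1 dominate every fixed polynomial: for any fixed c, n^c / 5^n → 0 as n → ∞ (e.g. by the ratio test, or by writing 5^n = e^(n ln 5) and noting e^(n ln 5) / n^c → ∞). Hence n^23 · 5^(−n) = n^23 / 5^n → 0.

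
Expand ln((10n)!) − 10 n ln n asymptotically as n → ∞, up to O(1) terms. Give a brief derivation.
ln((10n)!) − 10 n ln n = 10(ln 10 − 1) n + (1/2) ln(2π·10n) + O(1/n)

Stirling: ln((10n)!) = 10n ln(10n) − 10n + (1/2) ln(2π·10n) + O(1/n).
Since 10n ln(10n) = 10n ln n + 10n ln 10, subtracting 10n ln n cancels the n ln n term exactly. What remains is 10(ln 10 − 1) n + (1/2) ln(2π·10n) + O(1/n).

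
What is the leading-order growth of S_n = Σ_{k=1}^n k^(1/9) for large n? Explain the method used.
S_n ~ (9/10) · n^(10/9)

Integral comparison: Σ_{k=1}^n k^(1/9) = ∫_0^n x^(1/9) dx + O(n^(1/9)). The integral is n^(1 + 1/9) / (1 + 1/9) = n^((1+9)/9) / ((1+9)/9) = (9/10) · n^(10/9).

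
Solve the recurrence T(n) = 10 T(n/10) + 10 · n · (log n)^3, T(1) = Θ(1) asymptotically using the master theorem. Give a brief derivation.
T(n) = Θ(n · (log n)^4)

Here log_10 10 = 1 and f(n) = 10 · n · (log n)^3 = Θ(n^(log_10 10) · (log n)^3). This is the extended Case 2 of the master theorem (f matches the critical exponent up to log factors), giving T(n) = Θ(n^(log_10 10) · (log n)^(3+1)) = Θ(n · (log n)^4).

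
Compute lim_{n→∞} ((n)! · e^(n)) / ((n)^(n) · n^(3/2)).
lim = 0

Stirling: (n)! ~ sqrt(2π·n) · (n/e)^(n). Hence
  (n)! · e^(n) / (n)^(n) ~ sqrt(2π·n).
Dividing by n^(3/2): sqrt(2π·n) / n^(3/2) = sqrt(2π) · n^((1−3)/2), so the expression behaves like sqrt(2π) · n^((1−3)/2) → 0.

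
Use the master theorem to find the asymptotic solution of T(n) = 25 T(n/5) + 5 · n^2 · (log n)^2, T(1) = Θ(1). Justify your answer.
T(n) = Θ(n^2 · (log n)^3)

Here log_5 25 = 2 and f(n) = 5 · n^2 · (log n)^2 = Θ(n^(log_5 25) · (log n)^2). This is the extended Case 2 of the master theorem (f matches the critical exponent up to log factors), giving T(n) = Θ(n^(log_5 25) · (log n)^(2+1)) = Θ(n^2 · (log n)^3).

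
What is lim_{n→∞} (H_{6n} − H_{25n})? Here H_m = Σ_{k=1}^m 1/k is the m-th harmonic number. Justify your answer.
lim = ln(6/25)

Euler-Maclaurin gives H_m = ln m + γ + 1/(2m) + O(1/m^2). The γ and O(1/m) terms cancel in the difference:
  H_{6n} − H_{25n} = ln(6n) − ln(25n) + O(1/n) = ln(6/25) + O(1/n).
Hence the limit is ln(6/25).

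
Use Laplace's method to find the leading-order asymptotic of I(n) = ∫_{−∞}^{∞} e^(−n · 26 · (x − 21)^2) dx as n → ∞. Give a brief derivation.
I(n) = sqrt(π/(26n))

Here φ(x) = 26 · (x − 21)^2 has its unique minimum at x* = 21 with φ(x*) = 0 and φ''(x*) = 52. Laplace's method gives
  I(n) ~ e^(−n φ(x*)) · sqrt(2π / (n · φ''(x*))) = sqrt(2π / (52n)) = sqrt(π/(26n)).
This is exact: substituting u = (x − 21)·sqrt(26n) gives I(n) = (1/sqrt(26n)) ∫_{−∞}^{∞} e^(−u^2) du = sqrt(π/(26n)).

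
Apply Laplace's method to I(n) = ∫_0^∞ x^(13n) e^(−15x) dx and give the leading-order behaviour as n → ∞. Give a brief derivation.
I(n) ~ (sqrt(2π·13n) / 15) · (13n/(15e))^(13n)

Write the integrand as exp(13n ln x − 15x) and set f(x) = 13n ln x − 15x. Then f'(x) = 13n/x − 15 = 0 at x* = 13n/15, and f''(x*) = −13n/x*^2 = −15^2/(13n). Laplace's method (interior maximum) gives
  I(n) ~ e^(f(x*)) · sqrt(2π / |f''(x*)|)
        = exp(13n ln(13n/15) − 13n) · sqrt(2π · 13n / 15^2)
        = (13n/15)^(13n) e^(−13n) · sqrt(2π·13n) / 15
        = (sqrt(2π·13n) / 15) · (13n/(15e))^(13n).
This matches Γ(13n+1)/15^(13n+1) with Stirling applied to Γ.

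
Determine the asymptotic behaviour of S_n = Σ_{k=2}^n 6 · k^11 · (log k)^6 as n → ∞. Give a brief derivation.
S_n ~ n^12 · (log n)^6 / 2

By integral comparison, S_n = ∫_1^n 6 · x^11 · (log x)^6 dx + O(n^11 · (log n)^6). For the integral, the leading term of ∫_1^n x^11 (log x)^6 dx is n^12/12 · (log n)^6 (by repeated integration by parts; each step lowers the log-exponent and produces a relatively O(1/log n) correction). Hence S_n ~ n^12 · (log n)^6 / 2.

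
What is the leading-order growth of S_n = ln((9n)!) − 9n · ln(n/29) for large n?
S_n ~ 9n · (ln 261 − 1) + O(ln n)

Stirling: ln((9n)!) = 9n ln(9n) − 9n + O(ln n).
  S_n = 9n ln(9n) − 9n − 9n ln(n/29) + O(ln n)
      = 9n ln(9n) − 9n ln n + 9n ln 29 − 9n + O(ln n)
      = 9n ln 9 + 9n ln 29 − 9n + O(ln n)
      = 9n (ln 261 − 1) + O(ln n).
Numerically ln(261) − 1 ≈ 4.5645.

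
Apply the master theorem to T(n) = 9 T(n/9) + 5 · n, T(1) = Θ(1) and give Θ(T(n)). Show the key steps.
T(n) = Θ(n log n)

log_9 9 = 1, and f(n) = 5 · n = Θ(n^(log_9 9)). This is Case 2 of the master theorem: T(n) = Θ(f(n) · log n) = Θ(n log n).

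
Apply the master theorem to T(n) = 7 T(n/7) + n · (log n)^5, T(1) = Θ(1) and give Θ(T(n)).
T(n) = Θ(n · (log n)^6)

Here log_7 7 = 1 and f(n) = n · (log n)^5 = Θ(n^(log_7 7) · (log n)^5). This is the extended Case 2 of the master theorem (f matches the critical exponent up to log factors), giving T(n) = Θ(n^(log_7 7) · (log n)^(5+1)) = Θ(n · (log n)^6).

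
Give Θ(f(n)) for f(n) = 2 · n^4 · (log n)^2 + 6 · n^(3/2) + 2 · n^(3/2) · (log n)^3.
f(n) ∈ Θ(n^4 · (log n)^2)

Compare the terms by growth order. For large n, n^a · (log n)^b dominates n^a' · (log n)^b' iff a > a', or (a = a' and b > b'). Ranking the 3 terms shows the dominant one is 2 · n^4 · (log n)^2. Hence f(n) ∈ Θ(n^4 · (log n)^2).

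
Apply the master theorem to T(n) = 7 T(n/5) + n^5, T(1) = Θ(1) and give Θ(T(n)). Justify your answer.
T(n) = Θ(n^5)

log_5 7 ≈ 1.209. f(n) = n^5 dominates n^(log_5 7) since 5 > 1.209, and the regularity condition a·f(n/b) = 7·(n/5)^5 = (7/3125)·n^5 ≤ c·f(n) holds with c = 7/3125 ≈ 0.00224 < 1. So this is Case 3: T(n) = Θ(f(n)) = Θ(n^5).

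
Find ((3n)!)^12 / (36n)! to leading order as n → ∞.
((3n)!)^12/(36n)! ~ ((2π·3n)^(11/2) / sqrt(12)) · 12^(−12·3n)  →  0

Write N = 3n. Stirling: N! ~ sqrt(2π N)(N/e)^N and (12N)! ~ sqrt(2π·12N)·(12N/e)^(12N).
  (N!)^12/(12N)! ~ (2π N)^(12/2) (N/e)^(12N) / [sqrt(2π·12N) (12N/e)^(12N)]
     = (2π N)^(12/2) / sqrt(2π·12N) · (N/(12N))^(12N)
     = (2π N)^((12−1)/2) / sqrt(12) · 12^(−12N).
Since 12^12 > 1, the factor 12^(−12N) decays exponentially, so the ratio → 0. Substituting N = 3n gives the stated form.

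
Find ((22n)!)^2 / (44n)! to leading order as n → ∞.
((22n)!)^2/(44n)! ~ ((2π·22n)^(1/2) / sqrt(2)) · 2^(−2·22n)  →  0

Write N = 22n. Stirling: N! ~ sqrt(2π N)(N/e)^N and (2N)! ~ sqrt(2π·2N)·(2N/e)^(2N).
  (N!)^2/(2N)! ~ (2π N)^(2/2) (N/e)^(2N) / [sqrt(2π·2N) (2N/e)^(2N)]
     = (2π N)^(2/2) / sqrt(2π·2N) · (N/(2N))^(2N)
     = (2π N)^((2−1)/2) / sqrt(2) · 2^(−2N).
Since 2^2 > 1, the factor 2^(−2N) decays exponentially, so the ratio → 0. Substituting N = 22n gives the stated form.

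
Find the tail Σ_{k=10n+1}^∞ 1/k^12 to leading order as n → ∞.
Σ_{k>10n} 1/k^12 ~ 1/(11 · (10n)^11)

Compare to the integral: ∫_{10n}^∞ x^(−12) dx = [−x^(−11)/11]_{10n}^∞ = 1/((12−1)·(10n)^11). Euler-Maclaurin then gives
  Σ_{k>10n} 1/k^12 = ∫_{10n}^∞ dx/x^12 − 1/(2·(10n)^12) + O(1/(10n)^13).
(Equivalently this is ζ(12) − Σ_{k≤10n} 1/k^12.)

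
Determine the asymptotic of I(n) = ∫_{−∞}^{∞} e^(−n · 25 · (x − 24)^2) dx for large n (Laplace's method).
I(n) = sqrt(π/(25n))

Here φ(x) = 25 · (x − 24)^2 has its unique minimum at x* = 24 with φ(x*) = 0 and φ''(x*) = 50. Laplace's method gives
  I(n) ~ e^(−n φ(x*)) · sqrt(2π / (n · φ''(x*))) = sqrt(2π / (50n)) = sqrt(π/(25n)).
This is exact: substituting u = (x − 24)·sqrt(25n) gives I(n) = (1/sqrt(25n)) ∫_{−∞}^{∞} e^(−u^2) du = sqrt(π/(25n)).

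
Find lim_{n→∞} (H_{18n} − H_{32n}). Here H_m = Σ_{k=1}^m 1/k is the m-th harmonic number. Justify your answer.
lim = ln(18/32) = ln(9/16)

Euler-Maclaurin gives H_m = ln m + γ + 1/(2m) + O(1/m^2). The γ and O(1/m) terms cancel in the difference:
  H_{18n} − H_{32n} = ln(18n) − ln(32n) + O(1/n) = ln(18/32) + O(1/n).
Hence the limit is ln(18/32) = ln(9/16).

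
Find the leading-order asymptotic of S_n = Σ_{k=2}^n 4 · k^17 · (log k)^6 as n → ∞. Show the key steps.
S_n ~ 2 · n^18 · (log n)^6 / 9

By integral comparison, S_n = ∫_1^n 4 · x^17 · (log x)^6 dx + O(n^17 · (log n)^6). For the integral, the leading term of ∫_1^n x^17 (log x)^6 dx is n^18/18 · (log n)^6 (by repeated integration by parts; each step lowers the log-exponent and produces a relatively O(1/log n) correction). Hence S_n ~ 2 · n^18 · (log n)^6 / 9.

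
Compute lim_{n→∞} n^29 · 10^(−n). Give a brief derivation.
lim = 0

Exponentials with base > 1 dominate every fixed polynomial: for any fixed c, n^c / 10^n → 0 as n → ∞ (e.g. by the ratio test, or by writing 10^n = e^(n ln 10) and noting e^(n ln 10) / n^c → ∞). Hence n^29 · 10^(−n) = n^29 / 10^n → 0.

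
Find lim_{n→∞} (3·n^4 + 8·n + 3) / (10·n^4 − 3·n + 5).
lim = 3/10

For large n the leading n^4 terms dominate both numerator and denominator. Dividing top and bottom by n^4, every other term tends to 0, leaving 3/10.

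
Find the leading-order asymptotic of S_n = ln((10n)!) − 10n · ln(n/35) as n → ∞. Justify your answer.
S_n ~ 10n · (ln 350 − 1) + O(ln n)

Stirling: ln((10n)!) = 10n ln(10n) − 10n + O(ln n).
  S_n = 10n ln(10n) − 10n − 10n ln(n/35) + O(ln n)
      = 10n ln(10n) − 10n ln n + 10n ln 35 − 10n + O(ln n)
      = 10n ln 10 + 10n ln 35 − 10n + O(ln n)
      = 10n (ln 350 − 1) + O(ln n).
Numerically ln(350) − 1 ≈ 4.8579.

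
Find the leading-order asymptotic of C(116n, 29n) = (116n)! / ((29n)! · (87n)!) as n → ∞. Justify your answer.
C(116n, 29n) ~ (256/27)^(29n) · sqrt(2/(3π·29n))

Write N = 29n. Apply Stirling to each factorial:
  (4N)! ~ sqrt(2π·4N) · (4N/e)^(4N),
  N! ~ sqrt(2π N) · (N/e)^N,
  (3N)! ~ sqrt(2π·3N) · (3N/e)^(3N).
The exponential factors combine to (4N)^(4N) / (N^N · (3N)^(3N)) = 4^(4N)/3^(3N) = (4^4/3^3)^N = (256/27)^N.
The square-root prefactors combine to sqrt(2π·4N) / (sqrt(2π N)·sqrt(2π·3N)) = sqrt(4 / (2π·3·N)) = sqrt(2/(3π·29n)).
Substituting N = 29n: C(116n, 29n) ~ (256/27)^(29n) · sqrt(2/(3π·29n)).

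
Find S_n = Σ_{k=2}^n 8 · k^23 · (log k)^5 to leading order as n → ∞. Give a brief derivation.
S_n ~ n^24 · (log n)^5 / 3

By integral comparison, S_n = ∫_1^n 8 · x^23 · (log x)^5 dx + O(n^23 · (log n)^5). For the integral, the leading term of ∫_1^n x^23 (log x)^5 dx is n^24/24 · (log n)^5 (by repeated integration by parts; each step lowers the log-exponent and produces a relatively O(1/log n) correction). Hence S_n ~ n^24 · (log n)^5 / 3.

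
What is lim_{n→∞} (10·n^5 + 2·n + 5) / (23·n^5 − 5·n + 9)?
lim = 10/23

For large n the leading n^5 terms dominate both numerator and denominator. Dividing top and bottom by n^5, every other term tends to 0, leaving 10/23.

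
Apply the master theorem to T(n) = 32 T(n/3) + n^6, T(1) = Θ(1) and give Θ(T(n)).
T(n) = Θ(n^6)

log_3 32 ≈ 3.155. f(n) = n^6 dominates n^(log_3 32) since 6 > 3.155, and the regularity condition a·f(n/b) = 32·(n/3)^6 = (32/729)·n^6 ≤ c·f(n) holds with c = 32/729 ≈ 0.0439 < 1. So this is Case 3: T(n) = Θ(f(n)) = Θ(n^6).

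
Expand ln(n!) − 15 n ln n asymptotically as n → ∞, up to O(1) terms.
ln(n!) − 15 n ln n = −14 n ln n − n + (1/2) ln(2π n) + O(1/n)

Stirling: ln((n)!) = n ln(n) − n + (1/2) ln(2π·n) + O(1/n).
Here n ln(n) = n ln n.
Subtract 15n ln n: leading term is (1 − 15) n ln n = −14 n ln n. The next term is −n. Then the (1/2) ln(2π·n) correction.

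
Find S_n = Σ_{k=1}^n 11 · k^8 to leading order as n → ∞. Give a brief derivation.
S_n ~ 11 · n^9 / 9

By integral comparison (Euler-Maclaurin), Σ_{k=1}^n 11 · k^8 = 11 · ∫_0^n x^8 dx + O(n^8) = 11 · n^9/9 + O(n^8). (Equivalently, Faulhaber's formula gives the same leading term.)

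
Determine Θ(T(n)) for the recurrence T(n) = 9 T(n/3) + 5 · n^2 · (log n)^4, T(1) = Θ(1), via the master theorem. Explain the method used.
T(n) = Θ(n^2 · (log n)^5)

Here log_3 9 = 2 and f(n) = 5 · n^2 · (log n)^4 = Θ(n^(log_3 9) · (log n)^4). This is the extended Case 2 of the master theorem (f matches the critical exponent up to log factors), giving T(n) = Θ(n^(log_3 9) · (log n)^(4+1)) = Θ(n^2 · (log n)^5).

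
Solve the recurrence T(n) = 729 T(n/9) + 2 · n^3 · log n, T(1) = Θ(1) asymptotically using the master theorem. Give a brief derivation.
T(n) = Θ(n^3 · (log n)^2)

Here log_9 729 = 3 and f(n) = 2 · n^3 · log n = Θ(n^(log_9 729) · (log n)^1). This is the extended Case 2 of the master theorem (f matches the critical exponent up to log factors), giving T(n) = Θ(n^(log_9 729) · (log n)^(1+1)) = Θ(n^3 · (log n)^2).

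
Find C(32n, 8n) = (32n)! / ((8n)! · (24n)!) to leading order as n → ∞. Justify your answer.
C(32n, 8n) ~ (256/27)^(8n) · sqrt(2/(3π·8n))

Write N = 8n. Apply Stirling to each factorial:
  (4N)! ~ sqrt(2π·4N) · (4N/e)^(4N),
  N! ~ sqrt(2π N) · (N/e)^N,
  (3N)! ~ sqrt(2π·3N) · (3N/e)^(3N).
The exponential factors combine to (4N)^(4N) / (N^N · (3N)^(3N)) = 4^(4N)/3^(3N) = (4^4/3^3)^N = (256/27)^N.
The square-root prefactors combine to sqrt(2π·4N) / (sqrt(2π N)·sqrt(2π·3N)) = sqrt(4 / (2π·3·N)) = sqrt(2/(3π·8n)).
Substituting N = 8n: C(32n, 8n) ~ (256/27)^(8n) · sqrt(2/(3π·8n)).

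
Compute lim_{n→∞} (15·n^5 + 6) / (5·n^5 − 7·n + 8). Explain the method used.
lim = 15/5 = 3

For large n the leading n^5 terms dominate both numerator and denominator. Dividing top and bottom by n^5, every other term tends to 0, leaving 15/5 = 3.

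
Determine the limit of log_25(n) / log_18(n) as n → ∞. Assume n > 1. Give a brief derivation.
lim = ln(18) / ln(25) = log_25(18)

Change of base: log_25(n) = ln n / ln 25 and log_18(n) = ln n / ln 18. The ratio is (ln n / ln 25) · (ln 18 / ln n) = ln 18 / ln 25, a constant independent of n. So the limit is ln 18 / ln 25 = log_25(18).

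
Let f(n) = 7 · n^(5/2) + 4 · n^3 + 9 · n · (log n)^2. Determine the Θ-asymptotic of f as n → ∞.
f(n) ∈ Θ(n^3)

Compare the terms by growth order. For large n, n^a · (log n)^b dominates n^a' · (log n)^b' iff a > a', or (a = a' and b > b'). Ranking the 3 terms shows the dominant one is 4 · n^3. Hence f(n) ∈ Θ(n^3).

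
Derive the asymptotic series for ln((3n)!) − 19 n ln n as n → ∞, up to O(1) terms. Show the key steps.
ln((3n)!) − 19 n ln n = −16 n ln n + 3(ln 3 − 1) n + (1/2) ln(2π·3n) + O(1/n)

Stirling: ln((3n)!) = 3n ln(3n) − 3n + (1/2) ln(2π·3n) + O(1/n).
Expand 3n ln(3n) = 3n (ln n + ln 3) = 3n ln n + 3n ln 3.
Subtract 19n ln n: leading term is (3 − 19) n ln n = −16 n ln n. The next term is 3n ln 3 − 3n = 3(ln 3 − 1) n. Then the (1/2) ln(2π·3n) correction.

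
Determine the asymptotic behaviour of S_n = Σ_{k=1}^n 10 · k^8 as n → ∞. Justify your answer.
S_n ~ 10 · n^9 / 9

By integral comparison (Euler-Maclaurin), Σ_{k=1}^n 10 · k^8 = 10 · ∫_0^n x^8 dx + O(n^8) = 10 · n^9/9 + O(n^8). (Equivalently, Faulhaber's formula gives the same leading term.)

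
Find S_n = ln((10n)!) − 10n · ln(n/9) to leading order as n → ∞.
S_n ~ 10n · (ln 90 − 1) + O(ln n)

Stirling: ln((10n)!) = 10n ln(10n) − 10n + O(ln n).
  S_n = 10n ln(10n) − 10n − 10n ln(n/9) + O(ln n)
      = 10n ln(10n) − 10n ln n + 10n ln 9 − 10n + O(ln n)
      = 10n ln 10 + 10n ln 9 − 10n + O(ln n)
      = 10n (ln 90 − 1) + O(ln n).
Numerically ln(90) − 1 ≈ 3.4998.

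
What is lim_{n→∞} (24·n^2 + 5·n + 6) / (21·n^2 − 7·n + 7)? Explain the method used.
lim = 24/21 = 8/7

For large n the leading n^2 terms dominate both numerator and denominator. Dividing top and bottom by n^2, every other term tends to 0, leaving 24/21 = 8/7.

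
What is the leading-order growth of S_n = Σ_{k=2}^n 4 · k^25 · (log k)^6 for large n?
S_n ~ 2 · n^26 · (log n)^6 / 13

By integral comparison, S_n = ∫_1^n 4 · x^25 · (log x)^6 dx + O(n^25 · (log n)^6). For the integral, the leading term of ∫_1^n x^25 (log x)^6 dx is n^26/26 · (log n)^6 (by repeated integration by parts; each step lowers the log-exponent and produces a relatively O(1/log n) correction). Hence S_n ~ 2 · n^26 · (log n)^6 / 13.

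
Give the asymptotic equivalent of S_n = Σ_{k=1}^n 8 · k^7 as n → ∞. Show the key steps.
S_n ~ n^8

By integral comparison (Euler-Maclaurin), Σ_{k=1}^n 8 · k^7 = 8 · ∫_0^n x^7 dx + O(n^7) = 8 · n^8/8 = n^8 + O(n^7). (Equivalently, Faulhaber's formula gives the same leading term.)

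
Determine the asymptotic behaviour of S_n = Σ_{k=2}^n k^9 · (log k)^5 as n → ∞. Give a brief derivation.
S_n ~ n^10 · (log n)^5 / 10

By integral comparison, S_n = ∫_1^n x^9 · (log x)^5 dx + O(n^9 · (log n)^5). For the integral, the leading term of ∫_1^n x^9 (log x)^5 dx is n^10/10 · (log n)^5 (by repeated integration by parts; each step lowers the log-exponent and produces a relatively O(1/log n) correction). Hence S_n ~ n^10 · (log n)^5 / 10.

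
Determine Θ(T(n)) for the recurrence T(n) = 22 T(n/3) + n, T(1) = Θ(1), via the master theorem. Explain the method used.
T(n) = Θ(n^(log_3 22))

Master theorem: compare f(n) = n to n^(log_3 22) where log_3 22 ≈ 2.814. Since 1 < log_3 22, we have f(n) = O(n^(log_3 22 − ε)) for some ε > 0 — Case 1. Hence T(n) = Θ(n^(log_3 22)).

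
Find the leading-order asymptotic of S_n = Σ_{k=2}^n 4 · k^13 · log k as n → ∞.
S_n ~ 2 · n^14 log n / 7 − n^14 / 49

By integral comparison, S_n = ∫_1^n 4 · x^13 · log x dx + O(n^13 · log n). For the integral, ∫ x^13 log x dx = n^14 log n / 14 − n^14/196 (integration by parts). Hence S_n ~ 2 · n^14 log n / 7 − n^14 / 49.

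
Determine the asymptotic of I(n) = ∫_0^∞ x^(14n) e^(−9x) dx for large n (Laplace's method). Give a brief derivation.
I(n) ~ (sqrt(2π·14n) / 9) · (14n/(9e))^(14n)

Write the integrand as exp(14n ln x − 9x) and set f(x) = 14n ln x − 9x. Then f'(x) = 14n/x − 9 = 0 at x* = 14n/9, and f''(x*) = −14n/x*^2 = −9^2/(14n). Laplace's method (interior maximum) gives
  I(n) ~ e^(f(x*)) · sqrt(2π / |f''(x*)|)
        = exp(14n ln(14n/9) − 14n) · sqrt(2π · 14n / 9^2)
        = (14n/9)^(14n) e^(−14n) · sqrt(2π·14n) / 9
        = (sqrt(2π·14n) / 9) · (14n/(9e))^(14n).
This matches Γ(14n+1)/9^(14n+1) with Stirling applied to Γ.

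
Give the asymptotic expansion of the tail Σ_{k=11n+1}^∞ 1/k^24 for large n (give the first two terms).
Σ_{k>11n} 1/k^24 = 1/(23 · (11n)^23) − 1/(2 · (11n)^24) + O(1/(11n)^25)

Compare to the integral: ∫_{11n}^∞ x^(−24) dx = [−x^(−23)/23]_{11n}^∞ = 1/((24−1)·(11n)^23). The Euler-Maclaurin correction adds −f(11n)/2 = −1/(2·(11n)^24). Euler-Maclaurin then gives
  Σ_{k>11n} 1/k^24 = ∫_{11n}^∞ dx/x^24 − 1/(2·(11n)^24) + O(1/(11n)^25).
(Equivalently this is ζ(24) − Σ_{k≤11n} 1/k^24.)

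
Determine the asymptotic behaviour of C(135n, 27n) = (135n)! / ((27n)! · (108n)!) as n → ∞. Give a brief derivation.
C(135n, 27n) ~ (3125/256)^(27n) · sqrt(5/(8π·27n))

Write N = 27n. Apply Stirling to each factorial:
  (5N)! ~ sqrt(2π·5N) · (5N/e)^(5N),
  N! ~ sqrt(2π N) · (N/e)^N,
  (4N)! ~ sqrt(2π·4N) · (4N/e)^(4N).
The exponential factors combine to (5N)^(5N) / (N^N · (4N)^(4N)) = 5^(5N)/4^(4N) = (5^5/4^4)^N = (3125/256)^N.
The square-root prefactors combine to sqrt(2π·5N) / (sqrt(2π N)·sqrt(2π·4N)) = sqrt(5 / (2π·4·N)) = sqrt(5/(8π·27n)).
Substituting N = 27n: C(135n, 27n) ~ (3125/256)^(27n) · sqrt(5/(8π·27n)).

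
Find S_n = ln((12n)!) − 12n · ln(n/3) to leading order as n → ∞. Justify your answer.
S_n ~ 12n · (ln 36 − 1) + O(ln n)

Stirling: ln((12n)!) = 12n ln(12n) − 12n + O(ln n).
  S_n = 12n ln(12n) − 12n − 12n ln(n/3) + O(ln n)
      = 12n ln(12n) − 12n ln n + 12n ln 3 − 12n + O(ln n)
      = 12n ln 12 + 12n ln 3 − 12n + O(ln n)
      = 12n (ln 36 − 1) + O(ln n).
Numerically ln(36) − 1 ≈ 2.5835.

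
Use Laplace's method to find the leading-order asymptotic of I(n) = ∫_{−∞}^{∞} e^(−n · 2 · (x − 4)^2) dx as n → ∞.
I(n) = sqrt(π/(2n))

Here φ(x) = 2 · (x − 4)^2 has its unique minimum at x* = 4 with φ(x*) = 0 and φ''(x*) = 4. Laplace's method gives
  I(n) ~ e^(−n φ(x*)) · sqrt(2π / (n · φ''(x*))) = sqrt(2π / (4n)) = sqrt(π/(2n)).
This is exact: substituting u = (x − 4)·sqrt(2n) gives I(n) = (1/sqrt(2n)) ∫_{−∞}^{∞} e^(−u^2) du = sqrt(π/(2n)).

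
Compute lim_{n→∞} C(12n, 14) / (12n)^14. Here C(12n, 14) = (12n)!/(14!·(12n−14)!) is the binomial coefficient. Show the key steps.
lim = 1/14! = 1/87178291200

With N = 12n → ∞: C(N, 14) / N^14 = [N(N−1)…(N−13)] / (14! · N^14) = (1/14!) · 1 · (1 − 1/(12n)) · … · (1 − 13/(12n)). Each factor → 1 as N → ∞, so the limit is 1/14! = 1/87178291200.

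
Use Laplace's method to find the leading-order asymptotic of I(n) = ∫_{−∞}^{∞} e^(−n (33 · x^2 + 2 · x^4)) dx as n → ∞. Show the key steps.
I(n) ~ sqrt(π/(33n))

φ(x) = 33 · x^2 + 2 · x^4 has its unique global minimum at x* = 0 (since φ'(x) = 66x + 8x^3 = 0 only at x = 0 for real x with both coefficients positive, and φ → ∞ as |x| → ∞). At x* = 0, φ(0) = 0 and φ''(0) = 66. Laplace's method then gives
  I(n) ~ sqrt(2π / (n · φ''(0))) · e^(−n φ(0)) = sqrt(2π / (66n)) = sqrt(π/(33n)).
The 2 · x^4 term contributes only at subleading order (an O(1/n) relative correction).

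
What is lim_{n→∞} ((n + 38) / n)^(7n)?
lim = e^266

Rewrite as (1 + 38/n)^(7n). By the standard limit (1 + x/n)^n → e^x, we have (1 + 38/n)^n → e^38, and raising to the 7th power gives e^266.
More precisely, ln[(1 + 38/n)^(7n)] = 7n · ln(1 + 38/n) = 7n · (38/n + O(1/n^2)) = 266 + O(1/n) → 266.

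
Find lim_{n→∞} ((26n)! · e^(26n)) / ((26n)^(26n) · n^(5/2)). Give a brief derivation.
lim = 0

Stirling: (26n)! ~ sqrt(2π·26n) · (26n/e)^(26n). Hence
  (26n)! · e^(26n) / (26n)^(26n) ~ sqrt(2π·26n).
Dividing by n^(5/2): sqrt(2π·26n) / n^(5/2) = sqrt(2π·26) · n^((1−5)/2), so the expression behaves like sqrt(2π·26) · n^((1−5)/2) → 0.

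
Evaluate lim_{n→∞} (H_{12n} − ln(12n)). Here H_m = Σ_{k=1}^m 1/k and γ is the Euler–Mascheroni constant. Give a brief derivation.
lim = γ

By Euler-Maclaurin, H_m = ln m + γ + O(1/m). So
  H_{12n} − ln(12n) = ln(12n) + γ − ln(12n) + O(1/n)
                       = ln(12/12) + γ + O(1/n).
Hence the limit is γ (since ln 1 = 0).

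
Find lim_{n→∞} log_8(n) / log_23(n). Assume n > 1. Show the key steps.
lim = ln(23) / ln(8) = log_8(23)

Change of base: log_8(n) = ln n / ln 8 and log_23(n) = ln n / ln 23. The ratio is (ln n / ln 8) · (ln 23 / ln n) = ln 23 / ln 8, a constant independent of n. So the limit is ln 23 / ln 8 = log_8(23).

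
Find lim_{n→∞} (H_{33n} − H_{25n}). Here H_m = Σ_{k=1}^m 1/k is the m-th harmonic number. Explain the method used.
lim = ln(33/25)

Euler-Maclaurin gives H_m = ln m + γ + 1/(2m) + O(1/m^2). The γ and O(1/m) terms cancel in the difference:
  H_{33n} − H_{25n} = ln(33n) − ln(25n) + O(1/n) = ln(33/25) + O(1/n).
Hence the limit is ln(33/25).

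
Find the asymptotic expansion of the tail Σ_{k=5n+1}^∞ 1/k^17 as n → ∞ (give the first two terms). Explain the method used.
Σ_{k>5n} 1/k^17 = 1/(16 · (5n)^16) − 1/(2 · (5n)^17) + O(1/(5n)^18)

Compare to the integral: ∫_{5n}^∞ x^(−17) dx = [−x^(−16)/16]_{5n}^∞ = 1/((17−1)·(5n)^16). The Euler-Maclaurin correction adds −f(5n)/2 = −1/(2·(5n)^17). Euler-Maclaurin then gives
  Σ_{k>5n} 1/k^17 = ∫_{5n}^∞ dx/x^17 − 1/(2·(5n)^17) + O(1/(5n)^18).
(Equivalently this is ζ(17) − Σ_{k≤5n} 1/k^17.)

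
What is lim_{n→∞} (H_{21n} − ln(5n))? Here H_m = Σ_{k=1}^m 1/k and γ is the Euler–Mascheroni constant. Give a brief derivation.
lim = ln(21/5) + γ

By Euler-Maclaurin, H_m = ln m + γ + O(1/m). So
  H_{21n} − ln(5n) = ln(21n) + γ − ln(5n) + O(1/n)
                       = ln(21/5) + γ + O(1/n).
Hence the limit is ln(21/5) + γ.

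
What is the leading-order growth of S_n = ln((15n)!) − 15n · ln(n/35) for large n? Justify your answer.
S_n ~ 15n · (ln 525 − 1) + O(ln n)

Stirling: ln((15n)!) = 15n ln(15n) − 15n + O(ln n).
  S_n = 15n ln(15n) − 15n − 15n ln(n/35) + O(ln n)
      = 15n ln(15n) − 15n ln n + 15n ln 35 − 15n + O(ln n)
      = 15n ln 15 + 15n ln 35 − 15n + O(ln n)
      = 15n (ln 525 − 1) + O(ln n).
Numerically ln(525) − 1 ≈ 5.2634.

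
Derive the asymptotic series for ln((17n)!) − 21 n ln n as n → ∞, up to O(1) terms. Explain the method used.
ln((17n)!) − 21 n ln n = −4 n ln n + 17(ln 17 − 1) n + (1/2) ln(2π·17n) + O(1/n)

Stirling: ln((17n)!) = 17n ln(17n) − 17n + (1/2) ln(2π·17n) + O(1/n).
Expand 17n ln(17n) = 17n (ln n + ln 17) = 17n ln n + 17n ln 17.
Subtract 21n ln n: leading term is (17 − 21) n ln n = −4 n ln n. The next term is 17n ln 17 − 17n = 17(ln 17 − 1) n. Then the (1/2) ln(2π·17n) correction.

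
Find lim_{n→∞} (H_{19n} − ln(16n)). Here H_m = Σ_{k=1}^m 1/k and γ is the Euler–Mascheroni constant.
lim = ln(19/16) + γ

By Euler-Maclaurin, H_m = ln m + γ + O(1/m). So
  H_{19n} − ln(16n) = ln(19n) + γ − ln(16n) + O(1/n)
                       = ln(19/16) + γ + O(1/n).
Hence the limit is ln(19/16) + γ.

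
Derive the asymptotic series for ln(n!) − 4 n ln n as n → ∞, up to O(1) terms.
ln(n!) − 4 n ln n = −3 n ln n − n + (1/2) ln(2π n) + O(1/n)

Stirling: ln((n)!) = n ln(n) − n + (1/2) ln(2π·n) + O(1/n).
Here n ln(n) = n ln n.
Subtract 4n ln n: leading term is (1 − 4) n ln n = −3 n ln n. The next term is −n. Then the (1/2) ln(2π·n) correction.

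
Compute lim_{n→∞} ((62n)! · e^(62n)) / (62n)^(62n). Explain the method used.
lim = ∞

Stirling: (62n)! ~ sqrt(2π·62n) · (62n/e)^(62n). Hence
  (62n)! · e^(62n) / (62n)^(62n) ~ sqrt(2π·62n) = sqrt(2π·62) · sqrt(n) → ∞.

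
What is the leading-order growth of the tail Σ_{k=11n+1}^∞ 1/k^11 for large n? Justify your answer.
Σ_{k>11n} 1/k^11 ~ 1/(10 · (11n)^10)

Compare to the integral: ∫_{11n}^∞ x^(−11) dx = [−x^(−10)/10]_{11n}^∞ = 1/((11−1)·(11n)^10). Euler-Maclaurin then gives
  Σ_{k>11n} 1/k^11 = ∫_{11n}^∞ dx/x^11 − 1/(2·(11n)^11) + O(1/(11n)^12).
(Equivalently this is ζ(11) − Σ_{k≤11n} 1/k^11.)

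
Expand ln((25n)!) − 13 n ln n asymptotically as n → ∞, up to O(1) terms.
ln((25n)!) − 13 n ln n = 12 n ln n + 25(ln 25 − 1) n + (1/2) ln(2π·25n) + O(1/n)

Stirling: ln((25n)!) = 25n ln(25n) − 25n + (1/2) ln(2π·25n) + O(1/n).
Expand 25n ln(25n) = 25n (ln n + ln 25) = 25n ln n + 25n ln 25.
Subtract 13n ln n: leading term is (25 − 13) n ln n = 12 n ln n. The next term is 25n ln 25 − 25n = 25(ln 25 − 1) n. Then the (1/2) ln(2π·25n) correction.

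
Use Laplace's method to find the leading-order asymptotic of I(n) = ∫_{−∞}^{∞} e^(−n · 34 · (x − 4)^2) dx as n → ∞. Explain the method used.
I(n) = sqrt(π/(34n))

Here φ(x) = 34 · (x − 4)^2 has its unique minimum at x* = 4 with φ(x*) = 0 and φ''(x*) = 68. Laplace's method gives
  I(n) ~ e^(−n φ(x*)) · sqrt(2π / (n · φ''(x*))) = sqrt(2π / (68n)) = sqrt(π/(34n)).
This is exact: substituting u = (x − 4)·sqrt(34n) gives I(n) = (1/sqrt(34n)) ∫_{−∞}^{∞} e^(−u^2) du = sqrt(π/(34n)).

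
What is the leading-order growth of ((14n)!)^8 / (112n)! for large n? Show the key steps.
((14n)!)^8/(112n)! ~ ((2π·14n)^(7/2) / sqrt(8)) · 8^(−8·14n)  →  0

Write N = 14n. Stirling: N! ~ sqrt(2π N)(N/e)^N and (8N)! ~ sqrt(2π·8N)·(8N/e)^(8N).
  (N!)^8/(8N)! ~ (2π N)^(8/2) (N/e)^(8N) / [sqrt(2π·8N) (8N/e)^(8N)]
     = (2π N)^(8/2) / sqrt(2π·8N) · (N/(8N))^(8N)
     = (2π N)^((8−1)/2) / sqrt(8) · 8^(−8N).
Since 8^8 > 1, the factor 8^(−8N) decays exponentially, so the ratio → 0. Substituting N = 14n gives the stated form.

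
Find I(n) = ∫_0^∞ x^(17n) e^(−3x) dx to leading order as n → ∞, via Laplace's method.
I(n) ~ (sqrt(2π·17n) / 3) · (17n/(3e))^(17n)

Write the integrand as exp(17n ln x − 3x) and set f(x) = 17n ln x − 3x. Then f'(x) = 17n/x − 3 = 0 at x* = 17n/3, and f''(x*) = −17n/x*^2 = −3^2/(17n). Laplace's method (interior maximum) gives
  I(n) ~ e^(f(x*)) · sqrt(2π / |f''(x*)|)
        = exp(17n ln(17n/3) − 17n) · sqrt(2π · 17n / 3^2)
        = (17n/3)^(17n) e^(−17n) · sqrt(2π·17n) / 3
        = (sqrt(2π·17n) / 3) · (17n/(3e))^(17n).
This matches Γ(17n+1)/3^(17n+1) with Stirling applied to Γ.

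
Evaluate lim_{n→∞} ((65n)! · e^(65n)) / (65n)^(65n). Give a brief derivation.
lim = ∞

Stirling: (65n)! ~ sqrt(2π·65n) · (65n/e)^(65n). Hence
  (65n)! · e^(65n) / (65n)^(65n) ~ sqrt(2π·65n) = sqrt(2π·65) · sqrt(n) → ∞.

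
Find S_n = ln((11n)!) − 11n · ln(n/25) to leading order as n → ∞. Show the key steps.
S_n ~ 11n · (ln 275 − 1) + O(ln n)

Stirling: ln((11n)!) = 11n ln(11n) − 11n + O(ln n).
  S_n = 11n ln(11n) − 11n − 11n ln(n/25) + O(ln n)
      = 11n ln(11n) − 11n ln n + 11n ln 25 − 11n + O(ln n)
      = 11n ln 11 + 11n ln 25 − 11n + O(ln n)
      = 11n (ln 275 − 1) + O(ln n).
Numerically ln(275) − 1 ≈ 4.6168.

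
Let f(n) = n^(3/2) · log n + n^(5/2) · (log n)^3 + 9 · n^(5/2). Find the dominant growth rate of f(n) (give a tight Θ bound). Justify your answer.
f(n) ∈ Θ(n^(5/2) · (log n)^3)

Compare the terms by growth order. For large n, n^a · (log n)^b dominates n^a' · (log n)^b' iff a > a', or (a = a' and b > b'). Ranking the 3 terms shows the dominant one is n^(5/2) · (log n)^3. Hence f(n) ∈ Θ(n^(5/2) · (log n)^3).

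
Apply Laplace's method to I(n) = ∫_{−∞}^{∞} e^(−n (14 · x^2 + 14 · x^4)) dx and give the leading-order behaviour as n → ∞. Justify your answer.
I(n) ~ sqrt(π/(14n))

φ(x) = 14 · x^2 + 14 · x^4 has its unique global minimum at x* = 0 (since φ'(x) = 28x + 56x^3 = 0 only at x = 0 for real x with both coefficients positive, and φ → ∞ as |x| → ∞). At x* = 0, φ(0) = 0 and φ''(0) = 28. Laplace's method then gives
  I(n) ~ sqrt(2π / (n · φ''(0))) · e^(−n φ(0)) = sqrt(2π / (28n)) = sqrt(π/(14n)).
The 14 · x^4 term contributes only at subleading order (an O(1/n) relative correction).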